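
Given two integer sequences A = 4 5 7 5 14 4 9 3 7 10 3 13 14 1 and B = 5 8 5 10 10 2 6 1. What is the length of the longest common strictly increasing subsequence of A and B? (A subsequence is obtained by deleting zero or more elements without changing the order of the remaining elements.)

2

For each value that appears in both, track the longest common increasing run ending there.
The best achievable length is 2; one witness is 5, 10 (A-positions 2,10, B-positions 1,4).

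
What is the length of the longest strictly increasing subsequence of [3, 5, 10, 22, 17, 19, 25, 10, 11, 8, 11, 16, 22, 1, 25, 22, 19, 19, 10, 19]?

One longest increasing subsequence is 3, 5, 10, 17, 19, 22, 25 (positions 1,2,3,5,6,13,15), of length 7; no longer one exists.

7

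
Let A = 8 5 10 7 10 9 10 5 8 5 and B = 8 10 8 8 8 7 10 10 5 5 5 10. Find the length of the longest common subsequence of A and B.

7

Backtracking the LCS table gives one alignment: 8 (A1,B1) → 10 (A3,B2) → 7 (A4,B6) → 10 (A5,B7) → 10 (A7,B8) → 5 (A8,B10) → 5 (A10,B11).
So the longest common subsequence has length 7.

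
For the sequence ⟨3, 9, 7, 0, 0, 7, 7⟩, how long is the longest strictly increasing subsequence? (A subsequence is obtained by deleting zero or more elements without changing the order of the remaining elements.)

Let dp[i] be the longest increasing subsequence ending at position i. Then dp = [1, 2, 2, 1, 1, 2, 2].
The maximum is 2; one witness is 3, 9 at positions 1,2.

2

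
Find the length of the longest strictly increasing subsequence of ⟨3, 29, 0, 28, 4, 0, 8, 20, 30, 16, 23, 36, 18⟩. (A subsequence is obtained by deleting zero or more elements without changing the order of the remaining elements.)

6

Let dp[i] be the longest increasing subsequence ending at position i. Then dp = [1, 2, 1, 2, 2, 1, 3, 4, 5, 4, 5, 6, 5].
The maximum is 6; one witness is 3, 4, 8, 20, 30, 36 at positions 1,5,7,8,9,12.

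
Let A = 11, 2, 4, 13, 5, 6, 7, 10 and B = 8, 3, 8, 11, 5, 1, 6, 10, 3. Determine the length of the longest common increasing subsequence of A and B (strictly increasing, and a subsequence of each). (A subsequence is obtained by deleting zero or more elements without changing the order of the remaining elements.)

A longest common strictly increasing subsequence is 5, 6, 10 (length 3); it appears in order in both A and B, and no longer such subsequence exists.

3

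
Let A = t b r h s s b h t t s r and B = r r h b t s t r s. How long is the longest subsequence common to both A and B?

A longest common subsequence is rhbtts (length 6); the LCS DP confirms no longer common subsequence exists.

6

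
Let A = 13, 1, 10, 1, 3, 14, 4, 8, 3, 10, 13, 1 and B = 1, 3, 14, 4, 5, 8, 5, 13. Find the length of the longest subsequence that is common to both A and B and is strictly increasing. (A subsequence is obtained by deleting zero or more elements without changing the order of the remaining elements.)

5

For each value that appears in both, track the longest common increasing run ending there.
The best achievable length is 5; one witness is 1, 3, 4, 8, 13 (A-positions 2,5,7,8,11, B-positions 1,2,4,6,8).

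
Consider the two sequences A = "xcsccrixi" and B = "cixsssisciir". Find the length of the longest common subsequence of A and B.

5

A longest common subsequence is xscii (length 5); the LCS DP confirms no longer common subsequence exists.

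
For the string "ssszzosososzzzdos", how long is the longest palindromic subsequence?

11

Using dp[i][j] = 2 + dp[i+1][j−1] if the ends match, else max(dp[i+1][j], dp[i][j−1]):
dp[1][17] = 11. A witness is szzsososzzs at positions 1,4,5,7,8,9,10,11,13,14,17.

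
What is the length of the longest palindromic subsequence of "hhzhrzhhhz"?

Using dp[i][j] = 2 + dp[i+1][j−1] if the ends match, else max(dp[i+1][j], dp[i][j−1]):
dp[1][10] = 7. A witness is hhhzhhh at positions 1,2,4,6,7,8,9.

7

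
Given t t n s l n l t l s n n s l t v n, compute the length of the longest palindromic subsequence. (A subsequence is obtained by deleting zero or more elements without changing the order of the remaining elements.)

Using dp[i][j] = 2 + dp[i+1][j−1] if the ends match, else max(dp[i+1][j], dp[i][j−1]):
dp[1][17] = 10. A witness is ntlsnnsltn at positions 3,8,9,10,11,12,13,14,15,17.

10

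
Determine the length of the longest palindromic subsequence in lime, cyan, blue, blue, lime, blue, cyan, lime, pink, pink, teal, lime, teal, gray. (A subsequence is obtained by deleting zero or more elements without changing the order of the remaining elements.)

7

Using dp[i][j] = 2 + dp[i+1][j−1] if the ends match, else max(dp[i+1][j], dp[i][j−1]):
dp[1][14] = 7. A witness is lime cyan blue lime blue cyan lime at positions 1,2,3,5,6,7,12.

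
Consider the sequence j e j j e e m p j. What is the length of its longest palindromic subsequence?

6

One longest palindromic subsequence is jejjej (positions 1,2,3,4,6,9); it reads the same forward and backward, and the interval DP gives dp[1][9] = 6.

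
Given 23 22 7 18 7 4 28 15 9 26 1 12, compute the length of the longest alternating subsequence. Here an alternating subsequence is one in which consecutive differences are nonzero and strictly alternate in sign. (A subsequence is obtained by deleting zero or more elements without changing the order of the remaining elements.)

9

A longest alternating subsequence is 23, 7, 18, 7, 28, 15, 26, 1, 12 (positions 1,3,4,5,7,8,10,11,12); its 8 consecutive differences strictly alternate in sign, and length 9 is optimal.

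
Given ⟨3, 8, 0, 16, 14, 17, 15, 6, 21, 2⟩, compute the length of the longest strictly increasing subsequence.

One longest increasing subsequence is 3, 8, 16, 17, 21 (positions 1,2,4,6,9), of length 5; no longer one exists.

5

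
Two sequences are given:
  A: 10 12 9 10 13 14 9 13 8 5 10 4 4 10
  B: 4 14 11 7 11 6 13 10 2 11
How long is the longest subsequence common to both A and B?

3

A longest common subsequence is 14, 13, 10 (length 3); the LCS DP confirms no longer common subsequence exists.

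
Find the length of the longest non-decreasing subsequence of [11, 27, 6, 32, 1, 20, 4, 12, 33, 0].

4

Scanning left to right, the best length ending at each element is: 11→1, 27→2, 6→1, 32→3, 1→1, 20→2, 4→2, 12→3, 33→4, 0→1.
So the longest non-decreasing subsequence has length 4, e.g. 11, 27, 32, 33.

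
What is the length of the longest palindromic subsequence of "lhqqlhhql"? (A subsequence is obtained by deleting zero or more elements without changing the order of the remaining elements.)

6

One longest palindromic subsequence is lqhhql (positions 1,3,6,7,8,9); it reads the same forward and backward, and the interval DP gives dp[1][9] = 6.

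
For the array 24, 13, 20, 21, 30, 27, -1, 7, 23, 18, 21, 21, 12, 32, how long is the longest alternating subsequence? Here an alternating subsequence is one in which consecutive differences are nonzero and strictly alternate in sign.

A longest alternating subsequence is 24, 13, 20, -1, 23, 18, 21, 12, 32 (positions 1,2,3,7,9,10,11,13,14); its 8 consecutive differences strictly alternate in sign, and length 9 is optimal.

9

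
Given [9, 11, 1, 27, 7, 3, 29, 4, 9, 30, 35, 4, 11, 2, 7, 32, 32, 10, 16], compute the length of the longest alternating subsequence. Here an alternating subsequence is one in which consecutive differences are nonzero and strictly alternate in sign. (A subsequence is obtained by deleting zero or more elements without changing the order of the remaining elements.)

A longest alternating subsequence is 9, 11, 1, 27, 7, 29, 4, 9, 4, 11, 2, 32, 10, 16 (positions 1,2,3,4,5,7,8,9,12,13,14,16,18,19); its 13 consecutive differences strictly alternate in sign, and length 14 is optimal.

14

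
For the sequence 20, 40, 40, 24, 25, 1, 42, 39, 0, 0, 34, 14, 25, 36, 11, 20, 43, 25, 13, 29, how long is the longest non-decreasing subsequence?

6

One longest non-decreasing subsequence is 20, 24, 25, 34, 36, 43 (positions 1,4,5,11,14,17), of length 6; no longer one exists.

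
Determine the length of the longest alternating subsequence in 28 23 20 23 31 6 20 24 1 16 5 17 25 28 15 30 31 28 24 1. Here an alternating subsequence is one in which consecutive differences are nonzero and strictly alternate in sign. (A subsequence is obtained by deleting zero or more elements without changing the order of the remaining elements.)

Track the best alternating length ending on an up-step vs a down-step at each position: up/down = 1/1, 1/2, 1/2, 3/2, 3/1, 1/4, 5/4, 5/4, 1/6, 7/6, 7/8, 9/6, 9/4, 9/4, 9/10, 11/4, 11/1, 11/12, 11/12, 1/12.
The maximum over both is 12; one such subsequence is 28, 20, 23, 6, 20, 1, 16, 5, 17, 15, 30, 28.

12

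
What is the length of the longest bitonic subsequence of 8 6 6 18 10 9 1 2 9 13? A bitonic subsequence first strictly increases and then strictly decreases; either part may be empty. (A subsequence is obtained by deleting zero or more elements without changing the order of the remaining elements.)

5

One longest bitonic subsequence is 8, 18, 10, 9, 2 (positions 1,4,5,6,8): it rises to 18 then falls. Length 5 is optimal.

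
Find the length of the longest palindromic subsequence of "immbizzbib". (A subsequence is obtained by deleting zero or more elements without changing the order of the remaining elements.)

Using dp[i][j] = 2 + dp[i+1][j−1] if the ends match, else max(dp[i+1][j], dp[i][j−1]):
dp[1][10] = 6. A witness is bizzib at positions 4,5,6,7,9,10.

6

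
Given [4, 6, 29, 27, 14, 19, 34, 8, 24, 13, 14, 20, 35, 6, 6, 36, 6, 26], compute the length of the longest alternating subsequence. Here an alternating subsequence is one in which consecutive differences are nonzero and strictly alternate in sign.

12

Track the best alternating length ending on an up-step vs a down-step at each position: up/down = 1/1, 2/1, 2/1, 2/3, 2/3, 4/3, 4/1, 2/5, 6/5, 6/7, 8/7, 8/7, 8/1, 2/9, 2/9, 10/1, 2/11, 12/11.
The maximum over both is 12; one such subsequence is 4, 29, 14, 19, 8, 24, 13, 14, 6, 36, 6, 26.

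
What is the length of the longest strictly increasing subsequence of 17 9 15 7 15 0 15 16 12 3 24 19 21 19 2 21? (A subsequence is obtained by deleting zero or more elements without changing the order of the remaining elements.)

5

One longest increasing subsequence is 9, 15, 16, 19, 21 (positions 2,3,8,12,13), of length 5; no longer one exists.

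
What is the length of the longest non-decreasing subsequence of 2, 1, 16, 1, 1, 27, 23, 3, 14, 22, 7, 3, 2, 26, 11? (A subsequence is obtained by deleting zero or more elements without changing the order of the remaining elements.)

7

One longest non-decreasing subsequence is 1, 1, 1, 3, 14, 22, 26 (positions 2,4,5,8,9,10,14), of length 7; no longer one exists.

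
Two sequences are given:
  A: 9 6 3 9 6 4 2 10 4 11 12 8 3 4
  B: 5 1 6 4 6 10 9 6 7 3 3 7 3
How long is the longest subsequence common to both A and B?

4

A longest common subsequence is 9, 6, 3, 3 (length 4); the LCS DP confirms no longer common subsequence exists.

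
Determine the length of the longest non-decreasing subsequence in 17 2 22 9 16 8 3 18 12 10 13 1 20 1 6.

Scanning left to right, the best length ending at each element is: 17→1, 2→1, 22→2, 9→2, 16→3, 8→2, 3→2, 18→4, 12→3, 10→3, 13→4, 1→1, 20→5, 1→2, 6→3.
So the longest non-decreasing subsequence has length 5, e.g. 2, 9, 16, 18, 20.

5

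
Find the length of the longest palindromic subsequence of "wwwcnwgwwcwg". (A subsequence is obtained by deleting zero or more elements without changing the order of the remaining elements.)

7

One longest palindromic subsequence is wcwwwcw (positions 3,4,6,8,9,10,11); it reads the same forward and backward, and the interval DP gives dp[1][12] = 7.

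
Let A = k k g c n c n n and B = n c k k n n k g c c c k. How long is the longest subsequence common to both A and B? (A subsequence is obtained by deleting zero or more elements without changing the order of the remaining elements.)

5

Backtracking the LCS table gives one alignment: k (A1,B4) → k (A2,B7) → g (A3,B8) → c (A4,B10) → c (A6,B11).
So the longest common subsequence has length 5.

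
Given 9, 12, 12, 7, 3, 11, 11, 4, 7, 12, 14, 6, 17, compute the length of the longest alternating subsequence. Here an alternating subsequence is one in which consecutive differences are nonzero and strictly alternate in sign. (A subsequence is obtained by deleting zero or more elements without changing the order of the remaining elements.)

8

A longest alternating subsequence is 9, 12, 7, 11, 4, 7, 6, 17 (positions 1,2,4,6,8,9,12,13); its 7 consecutive differences strictly alternate in sign, and length 8 is optimal.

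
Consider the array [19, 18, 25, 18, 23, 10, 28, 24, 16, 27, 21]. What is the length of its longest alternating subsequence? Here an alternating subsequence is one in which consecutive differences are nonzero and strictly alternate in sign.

10

Track the best alternating length ending on an up-step vs a down-step at each position: up/down = 1/1, 1/2, 3/1, 1/4, 5/4, 1/6, 7/1, 7/8, 7/8, 9/8, 9/10.
The maximum over both is 10; one such subsequence is 19, 18, 25, 18, 23, 10, 28, 24, 27, 21.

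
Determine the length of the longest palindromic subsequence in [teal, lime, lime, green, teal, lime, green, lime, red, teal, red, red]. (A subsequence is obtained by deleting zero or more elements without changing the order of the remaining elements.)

7

One longest palindromic subsequence is teal lime green lime green lime teal (positions 1,3,4,6,7,8,10); it reads the same forward and backward, and the interval DP gives dp[1][12] = 7.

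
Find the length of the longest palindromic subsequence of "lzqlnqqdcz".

One longest palindromic subsequence is zqqqz (positions 2,3,6,7,10); it reads the same forward and backward, and the interval DP gives dp[1][10] = 5.

5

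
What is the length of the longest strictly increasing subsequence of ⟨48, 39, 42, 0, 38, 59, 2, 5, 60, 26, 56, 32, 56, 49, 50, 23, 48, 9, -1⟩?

Let dp[i] be the longest increasing subsequence ending at position i. Then dp = [1, 1, 2, 1, 2, 3, 2, 3, 4, 4, 5, 5, 6, 6, 7, 4, 6, 4, 1].
The maximum is 7; one witness is 0, 2, 5, 26, 32, 49, 50 at positions 4,7,8,10,12,14,15.

7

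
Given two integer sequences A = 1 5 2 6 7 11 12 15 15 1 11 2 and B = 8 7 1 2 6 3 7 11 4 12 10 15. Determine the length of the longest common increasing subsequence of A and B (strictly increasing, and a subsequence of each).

7

A longest common strictly increasing subsequence is 1, 2, 6, 7, 11, 12, 15 (length 7); it appears in order in both A and B, and no longer such subsequence exists.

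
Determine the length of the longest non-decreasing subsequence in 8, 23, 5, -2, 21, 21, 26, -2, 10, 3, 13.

One longest non-decreasing subsequence is 8, 21, 21, 26 (positions 1,5,6,7), of length 4; no longer one exists.

4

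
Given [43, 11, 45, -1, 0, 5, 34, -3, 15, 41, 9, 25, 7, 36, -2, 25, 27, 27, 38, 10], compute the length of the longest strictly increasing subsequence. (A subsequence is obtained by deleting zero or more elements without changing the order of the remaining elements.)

Scanning left to right, the best length ending at each element is: 43→1, 11→1, 45→2, -1→1, 0→2, 5→3, 34→4, -3→1, 15→4, 41→5, 9→4, 25→5, 7→4, 36→6, -2→2, 25→5, 27→6, 27→6, 38→7, 10→5.
So the longest increasing subsequence has length 7, e.g. -1, 0, 5, 15, 25, 36, 38.

7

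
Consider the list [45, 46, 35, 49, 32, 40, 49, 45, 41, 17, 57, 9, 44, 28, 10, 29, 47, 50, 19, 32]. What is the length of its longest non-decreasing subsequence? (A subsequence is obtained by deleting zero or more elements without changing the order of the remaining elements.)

Scanning left to right, the best length ending at each element is: 45→1, 46→2, 35→1, 49→3, 32→1, 40→2, 49→4, 45→3, 41→3, 17→1, 57→5, 9→1, 44→4, 28→2, 10→2, 29→3, 47→5, 50→6, 19→3, 32→4.
So the longest non-decreasing subsequence has length 6, e.g. 35, 40, 41, 44, 47, 50.

6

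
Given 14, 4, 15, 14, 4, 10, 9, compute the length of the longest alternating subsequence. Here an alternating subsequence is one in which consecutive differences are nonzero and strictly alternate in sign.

Track the best alternating length ending on an up-step vs a down-step at each position: up/down = 1/1, 1/2, 3/1, 3/4, 1/4, 5/4, 5/6.
The maximum over both is 6; one such subsequence is 14, 4, 15, 4, 10, 9.

6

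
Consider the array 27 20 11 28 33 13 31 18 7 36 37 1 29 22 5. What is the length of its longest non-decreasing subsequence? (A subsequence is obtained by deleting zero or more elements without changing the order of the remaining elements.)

One longest non-decreasing subsequence is 27, 28, 33, 36, 37 (positions 1,4,5,10,11), of length 5; no longer one exists.

5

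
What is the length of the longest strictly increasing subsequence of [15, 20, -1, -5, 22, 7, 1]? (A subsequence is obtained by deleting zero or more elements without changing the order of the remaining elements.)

3

One longest increasing subsequence is 15, 20, 22 (positions 1,2,5), of length 3; no longer one exists.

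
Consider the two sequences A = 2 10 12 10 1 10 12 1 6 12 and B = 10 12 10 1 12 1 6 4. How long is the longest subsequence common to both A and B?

Backtracking the LCS table gives one alignment: 10 (A2,B1) → 12 (A3,B2) → 10 (A4,B3) → 1 (A5,B4) → 12 (A7,B5) → 1 (A8,B6) → 6 (A9,B7).
So the longest common subsequence has length 7.

7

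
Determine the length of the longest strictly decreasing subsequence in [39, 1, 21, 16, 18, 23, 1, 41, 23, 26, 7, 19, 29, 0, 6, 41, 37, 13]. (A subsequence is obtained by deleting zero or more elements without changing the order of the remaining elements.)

Let dp[i] be the longest decreasing subsequence ending at position i. Then dp = [1, 2, 2, 3, 3, 2, 4, 1, 2, 2, 4, 3, 2, 5, 5, 1, 2, 4].
The maximum is 5; one witness is 39, 21, 16, 1, 0 at positions 1,3,4,7,14.

5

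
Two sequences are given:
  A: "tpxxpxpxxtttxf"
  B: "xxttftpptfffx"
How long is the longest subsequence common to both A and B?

Backtracking the LCS table gives one alignment: x (A3,B1) → x (A4,B2) → p (A5,B7) → p (A7,B8) → t (A10,B9) → x (A13,B13).
So the longest common subsequence has length 6.

6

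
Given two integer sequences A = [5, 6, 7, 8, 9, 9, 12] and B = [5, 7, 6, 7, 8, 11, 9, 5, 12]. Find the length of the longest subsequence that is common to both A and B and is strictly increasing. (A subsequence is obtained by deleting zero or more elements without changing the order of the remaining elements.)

6

A longest common strictly increasing subsequence is 5, 6, 7, 8, 9, 12 (length 6); it appears in order in both A and B, and no longer such subsequence exists.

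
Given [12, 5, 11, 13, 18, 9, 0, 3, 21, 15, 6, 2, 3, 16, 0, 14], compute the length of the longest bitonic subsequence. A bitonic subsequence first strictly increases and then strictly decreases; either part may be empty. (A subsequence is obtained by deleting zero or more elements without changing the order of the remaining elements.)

Let inc[i] be the LIS ending at i and dec[i] the longest strictly decreasing subsequence starting at i. inc = [1, 1, 2, 3, 4, 2, 1, 2, 5, 4, 3, 2, 3, 5, 1, 4], dec = [6, 4, 5, 5, 5, 4, 1, 3, 5, 4, 3, 2, 2, 2, 1, 1].
max_i inc[i]+dec[i]−1 = 9, with one witness 5, 11, 13, 18, 21, 15, 6, 3, 0.

9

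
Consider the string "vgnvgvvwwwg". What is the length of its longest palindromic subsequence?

Using dp[i][j] = 2 + dp[i+1][j−1] if the ends match, else max(dp[i+1][j], dp[i][j−1]):
dp[1][11] = 5. A witness is gwwwg at positions 2,8,9,10,11.

5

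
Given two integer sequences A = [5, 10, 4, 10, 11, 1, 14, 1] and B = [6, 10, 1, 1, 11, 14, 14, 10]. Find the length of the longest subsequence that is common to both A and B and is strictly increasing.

3

A longest common strictly increasing subsequence is 10, 11, 14 (length 3); it appears in order in both A and B, and no longer such subsequence exists.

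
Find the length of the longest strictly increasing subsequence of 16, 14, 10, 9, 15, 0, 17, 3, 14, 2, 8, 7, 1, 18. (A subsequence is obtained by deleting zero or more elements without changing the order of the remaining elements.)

Scanning left to right, the best length ending at each element is: 16→1, 14→1, 10→1, 9→1, 15→2, 0→1, 17→3, 3→2, 14→3, 2→2, 8→3, 7→3, 1→2, 18→4.
So the longest increasing subsequence has length 4, e.g. 14, 15, 17, 18.

4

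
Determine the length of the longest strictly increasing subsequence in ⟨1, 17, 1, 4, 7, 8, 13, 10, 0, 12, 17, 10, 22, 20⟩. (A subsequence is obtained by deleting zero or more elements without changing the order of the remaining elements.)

Let dp[i] be the longest increasing subsequence ending at position i. Then dp = [1, 2, 1, 2, 3, 4, 5, 5, 1, 6, 7, 5, 8, 8].
The maximum is 8; one witness is 1, 4, 7, 8, 10, 12, 17, 22 at positions 1,4,5,6,8,10,11,13.

8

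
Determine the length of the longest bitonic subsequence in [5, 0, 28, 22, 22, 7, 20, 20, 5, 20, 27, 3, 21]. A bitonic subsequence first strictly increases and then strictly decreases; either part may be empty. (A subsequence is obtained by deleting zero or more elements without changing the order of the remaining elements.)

6

Let inc[i] be the LIS ending at i and dec[i] the longest strictly decreasing subsequence starting at i. inc = [1, 1, 2, 2, 2, 2, 3, 3, 2, 3, 4, 2, 4], dec = [2, 1, 5, 4, 4, 3, 3, 3, 2, 2, 2, 1, 1].
max_i inc[i]+dec[i]−1 = 6, with one witness 5, 28, 22, 20, 5, 3.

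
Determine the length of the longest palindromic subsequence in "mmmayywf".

3

Using dp[i][j] = 2 + dp[i+1][j−1] if the ends match, else max(dp[i+1][j], dp[i][j−1]):
dp[1][8] = 3. A witness is mmm at positions 1,2,3.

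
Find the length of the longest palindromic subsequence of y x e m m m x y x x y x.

7

One longest palindromic subsequence is yxxyxxy (positions 1,2,7,8,9,10,11); it reads the same forward and backward, and the interval DP gives dp[1][12] = 7.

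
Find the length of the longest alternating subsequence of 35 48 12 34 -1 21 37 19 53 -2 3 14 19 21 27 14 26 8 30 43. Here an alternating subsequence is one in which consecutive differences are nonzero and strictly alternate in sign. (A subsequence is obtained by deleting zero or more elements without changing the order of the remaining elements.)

Track the best alternating length ending on an up-step vs a down-step at each position: up/down = 1/1, 2/1, 1/3, 4/3, 1/5, 6/5, 6/3, 6/7, 8/1, 1/9, 10/9, 10/9, 10/9, 10/9, 10/9, 10/11, 12/11, 10/13, 14/9, 14/9.
The maximum over both is 14; one such subsequence is 35, 48, 12, 34, -1, 21, 19, 53, -2, 19, 14, 26, 8, 30.

14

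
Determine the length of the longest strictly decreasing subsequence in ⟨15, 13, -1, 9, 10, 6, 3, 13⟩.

5

Let dp[i] be the longest decreasing subsequence ending at position i. Then dp = [1, 2, 3, 3, 3, 4, 5, 2].
The maximum is 5; one witness is 15, 13, 9, 6, 3 at positions 1,2,4,6,7.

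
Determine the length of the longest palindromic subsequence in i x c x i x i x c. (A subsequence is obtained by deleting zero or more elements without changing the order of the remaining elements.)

7

One longest palindromic subsequence is cxixixc (positions 3,4,5,6,7,8,9); it reads the same forward and backward, and the interval DP gives dp[1][9] = 7.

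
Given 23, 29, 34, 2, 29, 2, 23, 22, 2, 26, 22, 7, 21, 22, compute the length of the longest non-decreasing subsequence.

6

One longest non-decreasing subsequence is 2, 2, 2, 7, 21, 22 (positions 4,6,9,12,13,14), of length 6; no longer one exists.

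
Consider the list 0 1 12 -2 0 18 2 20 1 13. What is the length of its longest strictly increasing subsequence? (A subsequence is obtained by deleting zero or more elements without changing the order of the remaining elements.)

One longest increasing subsequence is 0, 1, 12, 18, 20 (positions 1,2,3,6,8), of length 5; no longer one exists.

5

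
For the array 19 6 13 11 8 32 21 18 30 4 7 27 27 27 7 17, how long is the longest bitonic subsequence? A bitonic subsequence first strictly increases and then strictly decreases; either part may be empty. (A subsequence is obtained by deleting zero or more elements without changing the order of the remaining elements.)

6

Let inc[i] be the LIS ending at i and dec[i] the longest strictly decreasing subsequence starting at i. inc = [1, 1, 2, 2, 2, 3, 3, 3, 4, 1, 2, 4, 4, 4, 2, 3], dec = [5, 2, 4, 3, 2, 4, 3, 2, 3, 1, 1, 2, 2, 2, 1, 1].
max_i inc[i]+dec[i]−1 = 6, with one witness 6, 13, 32, 30, 27, 17.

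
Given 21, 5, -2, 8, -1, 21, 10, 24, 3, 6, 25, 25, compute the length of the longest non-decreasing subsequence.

6

Let dp[i] be the longest non-decreasing subsequence ending at position i. Then dp = [1, 1, 1, 2, 2, 3, 3, 4, 3, 4, 5, 6].
The maximum is 6; one witness is 5, 8, 21, 24, 25, 25 at positions 2,4,6,8,11,12.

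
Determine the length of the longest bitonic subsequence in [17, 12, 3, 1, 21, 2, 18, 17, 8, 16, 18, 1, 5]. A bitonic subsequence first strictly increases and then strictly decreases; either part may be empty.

6

One longest bitonic subsequence is 17, 21, 18, 17, 16, 5 (positions 1,5,7,8,10,13): it rises to 21 then falls. Length 6 is optimal.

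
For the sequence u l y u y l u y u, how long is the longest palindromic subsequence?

Using dp[i][j] = 2 + dp[i+1][j−1] if the ends match, else max(dp[i+1][j], dp[i][j−1]):
dp[1][9] = 7. A witness is uyuluyu at positions 1,3,4,6,7,8,9.

7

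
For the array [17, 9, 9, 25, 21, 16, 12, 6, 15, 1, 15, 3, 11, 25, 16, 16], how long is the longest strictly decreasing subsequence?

6

Let dp[i] be the longest decreasing subsequence ending at position i. Then dp = [1, 2, 2, 1, 2, 3, 4, 5, 4, 6, 4, 6, 5, 1, 3, 3].
The maximum is 6; one witness is 25, 21, 16, 12, 6, 1 at positions 4,5,6,7,8,10.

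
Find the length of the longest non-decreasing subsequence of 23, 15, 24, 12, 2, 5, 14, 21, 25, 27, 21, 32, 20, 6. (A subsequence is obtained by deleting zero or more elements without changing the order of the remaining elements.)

7

Let dp[i] be the longest non-decreasing subsequence ending at position i. Then dp = [1, 1, 2, 1, 1, 2, 3, 4, 5, 6, 5, 7, 4, 3].
The maximum is 7; one witness is 2, 5, 14, 21, 25, 27, 32 at positions 5,6,7,8,9,10,12.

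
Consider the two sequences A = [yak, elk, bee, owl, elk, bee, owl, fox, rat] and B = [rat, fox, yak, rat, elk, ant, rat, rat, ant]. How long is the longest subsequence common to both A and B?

3

A longest common subsequence is yak, elk, rat (length 3); the LCS DP confirms no longer common subsequence exists.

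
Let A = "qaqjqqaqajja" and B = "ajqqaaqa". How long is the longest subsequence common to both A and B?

A longest common subsequence is ajqqaqa (length 7); the LCS DP confirms no longer common subsequence exists.

7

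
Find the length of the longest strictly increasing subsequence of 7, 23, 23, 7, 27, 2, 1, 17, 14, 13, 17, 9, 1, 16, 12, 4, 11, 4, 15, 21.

5

Scanning left to right, the best length ending at each element is: 7→1, 23→2, 23→2, 7→1, 27→3, 2→1, 1→1, 17→2, 14→2, 13→2, 17→3, 9→2, 1→1, 16→3, 12→3, 4→2, 11→3, 4→2, 15→4, 21→5.
So the longest increasing subsequence has length 5, e.g. 7, 9, 12, 15, 21.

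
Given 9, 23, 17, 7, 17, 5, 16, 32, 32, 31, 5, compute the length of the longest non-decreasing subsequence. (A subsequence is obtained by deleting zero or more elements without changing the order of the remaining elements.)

5

Scanning left to right, the best length ending at each element is: 9→1, 23→2, 17→2, 7→1, 17→3, 5→1, 16→2, 32→4, 32→5, 31→4, 5→2.
So the longest non-decreasing subsequence has length 5, e.g. 9, 17, 17, 32, 32.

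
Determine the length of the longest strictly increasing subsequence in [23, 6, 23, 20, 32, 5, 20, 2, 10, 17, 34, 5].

4

Let dp[i] be the longest increasing subsequence ending at position i. Then dp = [1, 1, 2, 2, 3, 1, 2, 1, 2, 3, 4, 2].
The maximum is 4; one witness is 6, 23, 32, 34 at positions 2,3,5,11.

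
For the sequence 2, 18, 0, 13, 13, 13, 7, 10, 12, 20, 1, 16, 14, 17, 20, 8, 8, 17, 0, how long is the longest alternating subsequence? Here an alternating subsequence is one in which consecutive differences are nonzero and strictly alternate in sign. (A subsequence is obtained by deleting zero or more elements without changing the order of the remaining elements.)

13

A longest alternating subsequence is 2, 18, 0, 13, 7, 10, 1, 16, 14, 17, 8, 17, 0 (positions 1,2,3,4,7,8,11,12,13,14,16,18,19); its 12 consecutive differences strictly alternate in sign, and length 13 is optimal.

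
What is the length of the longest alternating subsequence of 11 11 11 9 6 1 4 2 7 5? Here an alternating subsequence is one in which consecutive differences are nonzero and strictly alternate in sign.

Track the best alternating length ending on an up-step vs a down-step at each position: up/down = 1/1, 1/1, 1/1, 1/2, 1/2, 1/2, 3/2, 3/4, 5/2, 5/6.
The maximum over both is 6; one such subsequence is 11, 1, 4, 2, 7, 5.

6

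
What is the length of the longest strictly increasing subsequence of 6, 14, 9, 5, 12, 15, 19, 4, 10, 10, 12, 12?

Scanning left to right, the best length ending at each element is: 6→1, 14→2, 9→2, 5→1, 12→3, 15→4, 19→5, 4→1, 10→3, 10→3, 12→4, 12→4.
So the longest increasing subsequence has length 5, e.g. 6, 9, 12, 15, 19.

5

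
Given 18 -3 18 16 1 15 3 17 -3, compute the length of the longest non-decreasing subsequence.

One longest non-decreasing subsequence is -3, 1, 15, 17 (positions 2,5,6,8), of length 4; no longer one exists.

4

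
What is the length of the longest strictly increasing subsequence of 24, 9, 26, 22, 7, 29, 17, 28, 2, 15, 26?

3

One longest increasing subsequence is 24, 26, 29 (positions 1,3,6), of length 3; no longer one exists.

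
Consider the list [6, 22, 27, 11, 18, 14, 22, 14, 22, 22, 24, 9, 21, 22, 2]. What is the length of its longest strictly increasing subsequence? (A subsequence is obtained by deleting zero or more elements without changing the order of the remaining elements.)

5

Let dp[i] be the longest increasing subsequence ending at position i. Then dp = [1, 2, 3, 2, 3, 3, 4, 3, 4, 4, 5, 2, 4, 5, 1].
The maximum is 5; one witness is 6, 11, 18, 22, 24 at positions 1,4,5,7,11.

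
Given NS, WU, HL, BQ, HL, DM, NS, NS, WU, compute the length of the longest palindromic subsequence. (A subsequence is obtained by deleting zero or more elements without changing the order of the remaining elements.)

5

One longest palindromic subsequence is WU HL BQ HL WU (positions 2,3,4,5,9); it reads the same forward and backward, and the interval DP gives dp[1][9] = 5.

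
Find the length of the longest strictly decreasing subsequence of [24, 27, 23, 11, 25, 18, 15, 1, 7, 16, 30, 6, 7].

6

Scanning left to right, the best length ending at each element is: 24→1, 27→1, 23→2, 11→3, 25→2, 18→3, 15→4, 1→5, 7→5, 16→4, 30→1, 6→6, 7→5.
So the longest decreasing subsequence has length 6, e.g. 24, 23, 18, 15, 7, 6.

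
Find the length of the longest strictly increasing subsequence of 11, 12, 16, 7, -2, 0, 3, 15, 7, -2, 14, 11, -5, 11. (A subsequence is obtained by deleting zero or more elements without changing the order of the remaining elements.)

5

Scanning left to right, the best length ending at each element is: 11→1, 12→2, 16→3, 7→1, -2→1, 0→2, 3→3, 15→4, 7→4, -2→1, 14→5, 11→5, -5→1, 11→5.
So the longest increasing subsequence has length 5, e.g. -2, 0, 3, 7, 14.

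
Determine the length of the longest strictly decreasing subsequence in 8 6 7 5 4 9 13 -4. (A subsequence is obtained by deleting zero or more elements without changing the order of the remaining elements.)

Scanning left to right, the best length ending at each element is: 8→1, 6→2, 7→2, 5→3, 4→4, 9→1, 13→1, -4→5.
So the longest decreasing subsequence has length 5, e.g. 8, 6, 5, 4, -4.

5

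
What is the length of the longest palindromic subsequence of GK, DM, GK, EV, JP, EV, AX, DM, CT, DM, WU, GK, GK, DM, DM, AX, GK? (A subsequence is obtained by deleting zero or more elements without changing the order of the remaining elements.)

10

One longest palindromic subsequence is GK AX DM DM GK GK DM DM AX GK (positions 1,7,8,10,12,13,14,15,16,17); it reads the same forward and backward, and the interval DP gives dp[1][17] = 10.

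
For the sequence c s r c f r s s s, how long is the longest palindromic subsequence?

One longest palindromic subsequence is srfrs (positions 2,3,5,6,9); it reads the same forward and backward, and the interval DP gives dp[1][9] = 5.

5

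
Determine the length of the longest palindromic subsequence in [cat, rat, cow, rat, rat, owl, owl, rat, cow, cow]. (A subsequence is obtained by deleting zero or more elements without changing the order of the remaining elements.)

Using dp[i][j] = 2 + dp[i+1][j−1] if the ends match, else max(dp[i+1][j], dp[i][j−1]):
dp[1][10] = 6. A witness is cow rat owl owl rat cow at positions 3,5,6,7,8,10.

6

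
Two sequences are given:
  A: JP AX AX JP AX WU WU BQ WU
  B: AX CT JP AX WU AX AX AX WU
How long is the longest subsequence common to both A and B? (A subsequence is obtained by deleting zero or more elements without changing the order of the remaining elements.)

A longest common subsequence is JP, AX, AX, AX, WU (length 5); the LCS DP confirms no longer common subsequence exists.

5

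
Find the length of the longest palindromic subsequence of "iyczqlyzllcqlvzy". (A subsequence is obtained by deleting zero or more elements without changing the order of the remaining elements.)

One longest palindromic subsequence is yzqlllqzy (positions 2,4,5,6,9,10,12,15,16); it reads the same forward and backward, and the interval DP gives dp[1][16] = 9.

9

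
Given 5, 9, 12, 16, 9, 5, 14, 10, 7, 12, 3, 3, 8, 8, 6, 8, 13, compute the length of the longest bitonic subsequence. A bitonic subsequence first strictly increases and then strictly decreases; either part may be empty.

One longest bitonic subsequence is 5, 9, 12, 16, 14, 12, 8, 6 (positions 1,2,3,4,7,10,14,15): it rises to 16 then falls. Length 8 is optimal.

8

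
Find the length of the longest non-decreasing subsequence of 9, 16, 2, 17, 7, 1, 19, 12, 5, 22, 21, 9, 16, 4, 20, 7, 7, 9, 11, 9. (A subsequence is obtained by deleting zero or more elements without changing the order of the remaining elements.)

Let dp[i] be the longest non-decreasing subsequence ending at position i. Then dp = [1, 2, 1, 3, 2, 1, 4, 3, 2, 5, 5, 3, 4, 2, 5, 3, 4, 5, 6, 6].
The maximum is 6; one witness is 2, 7, 7, 7, 9, 11 at positions 3,5,16,17,18,19.

6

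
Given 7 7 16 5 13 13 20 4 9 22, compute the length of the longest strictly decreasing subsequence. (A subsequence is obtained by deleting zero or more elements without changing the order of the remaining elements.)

Let dp[i] be the longest decreasing subsequence ending at position i. Then dp = [1, 1, 1, 2, 2, 2, 1, 3, 3, 1].
The maximum is 3; one witness is 7, 5, 4 at positions 1,4,8.

3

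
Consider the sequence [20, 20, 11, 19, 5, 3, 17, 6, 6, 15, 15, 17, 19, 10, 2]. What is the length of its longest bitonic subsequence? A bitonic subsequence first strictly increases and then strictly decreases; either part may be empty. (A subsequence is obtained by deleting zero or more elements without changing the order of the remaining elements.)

One longest bitonic subsequence is 5, 6, 15, 17, 19, 10, 2 (positions 5,8,10,12,13,14,15): it rises to 19 then falls. Length 7 is optimal.

7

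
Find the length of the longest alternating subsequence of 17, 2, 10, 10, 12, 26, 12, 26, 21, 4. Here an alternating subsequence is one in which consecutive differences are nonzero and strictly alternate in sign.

A longest alternating subsequence is 17, 2, 26, 12, 26, 21 (positions 1,2,6,7,8,9); its 5 consecutive differences strictly alternate in sign, and length 6 is optimal.

6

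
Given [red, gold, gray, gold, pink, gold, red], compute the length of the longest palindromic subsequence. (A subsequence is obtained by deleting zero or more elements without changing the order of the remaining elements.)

5

One longest palindromic subsequence is red gold pink gold red (positions 1,2,5,6,7); it reads the same forward and backward, and the interval DP gives dp[1][7] = 5.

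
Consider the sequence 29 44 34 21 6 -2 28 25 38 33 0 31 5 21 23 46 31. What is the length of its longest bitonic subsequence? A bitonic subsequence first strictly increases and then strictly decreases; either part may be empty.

Let inc[i] be the LIS ending at i and dec[i] the longest strictly decreasing subsequence starting at i. inc = [1, 2, 2, 1, 1, 1, 2, 2, 3, 3, 2, 3, 3, 4, 5, 6, 6], dec = [4, 5, 4, 3, 2, 1, 3, 2, 4, 3, 1, 2, 1, 1, 1, 2, 1].
max_i inc[i]+dec[i]−1 = 7, with one witness -2, 0, 5, 21, 23, 46, 31.

7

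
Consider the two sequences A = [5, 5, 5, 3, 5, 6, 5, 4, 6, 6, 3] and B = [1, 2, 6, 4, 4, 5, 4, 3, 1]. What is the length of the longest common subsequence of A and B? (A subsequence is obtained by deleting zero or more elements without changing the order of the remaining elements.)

Backtracking the LCS table gives one alignment: 6 (A6,B3) → 5 (A7,B6) → 4 (A8,B7) → 3 (A11,B8).
So the longest common subsequence has length 4.

4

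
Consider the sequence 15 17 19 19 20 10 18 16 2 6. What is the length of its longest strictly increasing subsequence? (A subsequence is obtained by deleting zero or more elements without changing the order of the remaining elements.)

4

Let dp[i] be the longest increasing subsequence ending at position i. Then dp = [1, 2, 3, 3, 4, 1, 3, 2, 1, 2].
The maximum is 4; one witness is 15, 17, 19, 20 at positions 1,2,3,5.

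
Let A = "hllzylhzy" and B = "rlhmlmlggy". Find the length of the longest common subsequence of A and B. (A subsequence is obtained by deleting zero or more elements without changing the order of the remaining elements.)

4

A longest common subsequence is hlly (length 4); the LCS DP confirms no longer common subsequence exists.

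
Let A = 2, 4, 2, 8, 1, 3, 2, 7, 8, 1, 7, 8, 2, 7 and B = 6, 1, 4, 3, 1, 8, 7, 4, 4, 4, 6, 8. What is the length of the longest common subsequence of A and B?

A longest common subsequence is 4, 1, 8, 7, 8 (length 5); the LCS DP confirms no longer common subsequence exists.

5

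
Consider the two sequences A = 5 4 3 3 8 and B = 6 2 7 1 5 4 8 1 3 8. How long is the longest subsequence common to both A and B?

4

A longest common subsequence is 5, 4, 3, 8 (length 4); the LCS DP confirms no longer common subsequence exists.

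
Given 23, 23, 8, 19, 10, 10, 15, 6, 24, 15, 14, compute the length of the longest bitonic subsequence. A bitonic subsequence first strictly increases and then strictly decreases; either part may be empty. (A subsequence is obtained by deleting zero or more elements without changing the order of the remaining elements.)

6

Let inc[i] be the LIS ending at i and dec[i] the longest strictly decreasing subsequence starting at i. inc = [1, 1, 1, 2, 2, 2, 3, 1, 4, 3, 3], dec = [4, 4, 2, 3, 2, 2, 2, 1, 3, 2, 1].
max_i inc[i]+dec[i]−1 = 6, with one witness 8, 10, 15, 24, 15, 14.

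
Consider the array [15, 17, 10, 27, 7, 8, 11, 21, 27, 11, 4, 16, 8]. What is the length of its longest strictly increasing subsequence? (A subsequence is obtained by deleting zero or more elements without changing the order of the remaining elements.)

5

Let dp[i] be the longest increasing subsequence ending at position i. Then dp = [1, 2, 1, 3, 1, 2, 3, 4, 5, 3, 1, 4, 2].
The maximum is 5; one witness is 7, 8, 11, 21, 27 at positions 5,6,7,8,9.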